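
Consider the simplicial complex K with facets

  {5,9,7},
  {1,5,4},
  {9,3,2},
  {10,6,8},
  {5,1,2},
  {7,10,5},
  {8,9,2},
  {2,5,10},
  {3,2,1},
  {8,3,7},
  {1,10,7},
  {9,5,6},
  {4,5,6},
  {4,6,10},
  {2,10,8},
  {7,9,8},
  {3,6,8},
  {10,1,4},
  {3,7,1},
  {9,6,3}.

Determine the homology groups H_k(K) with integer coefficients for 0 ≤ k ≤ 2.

Order the vertices as 1 < 2 < 3 < 4 < 5 < 6 < 7 < 8 < 9 < 10. Listing each simplex with vertices in this order, K has dimension 2 with simplices:

  0-simplices (10): [1], [2], [3], [4], [5], [6], [7], [8], [9], [10]
  1-simplices (30): (30 of them)
  2-simplices (20): (20 of them)

giving chain groups C_0 ≅ Z^10, C_1 ≅ Z^30, C_2 ≅ Z^20.

∂_1: C_1 → C_0 sends each edge [p,q] (with p < q) to q − p.
This gives a 10×30 integer matrix of rank 9; reducing to Smith normal form yields diagonal entries (1,1,1,1,1,1,1,1,1).

∂_2: C_2 → C_1 sends each 2-simplex [p,q,r] to [q,r] − [p,r] + [p,q]. For instance
  ∂[4,6,10] = [6,10] − [4,10] + [4,6],
  ∂[1,4,10] = [4,10] − [1,10] + [1,4].
The resulting 30×20 matrix has rank 20, and its Smith normal form has invariant factors (1,1,1,1,1,1,1,1,1,1,1,1,1,1,1,1,1,1,1,2).

Computing H_k = (kernel of ∂_k) / (image of ∂_{k+1}):

  H_0: rank C_0 − rank ∂_1 = 10 − 9 = 1, and the invariant factors of ∂_1 are all 1, so H_0 ≅ Z.
  H_1: rank ker ∂_1 − rank ∂_2 = (30 − 9) − 20 = 1, and ∂_2 has invariant factor 2 > 1, so H_1 ≅ Z × Z/2.
  H_2: rank ker ∂_2 − rank ∂_3 = (20 − 20) − 0 = 0, and there is no ∂_3, so H_2 ≅ 0.

As a check, the Euler characteristic is 10 − 30 + 20 = 0, which agrees with 1 − 1 + 0 = 0.

H_0 = Z,  H_1 = Z × Z/2,  H_2 = 0.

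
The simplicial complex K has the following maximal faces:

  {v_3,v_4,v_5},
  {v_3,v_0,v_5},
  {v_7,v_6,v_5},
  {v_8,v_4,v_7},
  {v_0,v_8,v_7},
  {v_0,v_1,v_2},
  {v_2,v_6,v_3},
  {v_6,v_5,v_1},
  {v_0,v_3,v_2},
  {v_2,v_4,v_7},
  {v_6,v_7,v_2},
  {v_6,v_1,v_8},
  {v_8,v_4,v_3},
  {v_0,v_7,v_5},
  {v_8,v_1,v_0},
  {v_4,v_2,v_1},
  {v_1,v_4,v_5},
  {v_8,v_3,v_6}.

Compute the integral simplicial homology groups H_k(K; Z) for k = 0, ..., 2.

Order the vertices as v_0 < v_1 < v_2 < v_3 < v_4 < v_5 < v_6 < v_7 < v_8. Listing each simplex with vertices in this order, K has dimension 2 with simplices:

  0-simplices (9): [v_0], [v_1], [v_2], [v_3], [v_4], [v_5], [v_6], [v_7], [v_8]
  1-simplices (27): (27 of them)
  2-simplices (18): (18 of them)

Hence C_0 ≅ Z^9, C_1 ≅ Z^27, C_2 ≅ Z^18.

The boundary map ∂_1: C_1 → C_0 maps an edge to its endpoints' difference, ∂[p,q] = q − p. For instance
  ∂[v_0,v_5] = [v_5] − [v_0].
This gives a 9×27 integer matrix of rank 8; reducing to Smith normal form yields diagonal entries (1,1,1,1,1,1,1,1).

∂_2: C_2 → C_1 acts by ∂[p,q,r] = [q,r] − [p,r] + [p,q]. For instance
  ∂[v_0,v_7,v_8] = [v_7,v_8] − [v_0,v_8] + [v_0,v_7],
  ∂[v_5,v_6,v_7] = [v_6,v_7] − [v_5,v_7] + [v_5,v_6].
This gives a 27×18 integer matrix of rank 17; reducing to Smith normal form yields diagonal entries (1,1,1,1,1,1,1,1,1,1,1,1,1,1,1,1,1).

Reading off H_k = ker ∂_k / im ∂_{k+1}:

  H_0: rank C_0 − rank ∂_1 = 9 − 8 = 1, and the invariant factors of ∂_1 are all 1, so H_0 ≅ Z.
  H_1: rank ker ∂_1 − rank ∂_2 = (27 − 8) − 17 = 2, and the invariant factors of ∂_2 are all 1, so H_1 ≅ Z^2.
  H_2: rank ker ∂_2 − rank ∂_3 = (18 − 17) − 0 = 1, and there is no ∂_3, so H_2 ≅ Z.

As a check, the Euler characteristic is 9 − 27 + 18 = 0, which agrees with 1 − 2 + 1 = 0.

H_0 ≅ Z,  H_1 ≅ Z^2,  H_2 ≅ Z.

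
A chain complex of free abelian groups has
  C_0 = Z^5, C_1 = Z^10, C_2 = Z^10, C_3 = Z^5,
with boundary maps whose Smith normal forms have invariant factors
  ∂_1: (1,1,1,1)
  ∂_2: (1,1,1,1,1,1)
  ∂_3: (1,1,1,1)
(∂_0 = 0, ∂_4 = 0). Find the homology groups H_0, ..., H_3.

H_0: b_0 = 5 − 0 − 4 = 1; torsion from ∂_1 factors > 1: none. So H_0 ≅ Z.
H_1: b_1 = 10 − 4 − 6 = 0; torsion from ∂_2 factors > 1: none. So H_1 ≅ 0.
H_2: b_2 = 10 − 6 − 4 = 0; torsion from ∂_3 factors > 1: none. So H_2 ≅ 0.
H_3: b_3 = 5 − 4 − 0 = 1; torsion from ∂_4 factors > 1: none. So H_3 ≅ Z.

H_0 ≅ Z,  H_1 = 0,  H_2 = 0,  H_3 ≅ Z.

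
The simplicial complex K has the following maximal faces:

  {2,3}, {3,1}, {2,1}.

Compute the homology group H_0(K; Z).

We work with the vertex ordering 1 < 2 < 3. The simplices of K, each written with vertices in increasing order, are:

  0-simplices (3): [1], [2], [3]
  1-simplices (3): [1,2], [1,3], [2,3]

Hence C_0 ≅ Z^3, C_1 ≅ Z^3.

Boundary ∂_1: C_1 → C_0 sends each edge [p,q] (with p < q) to q − p.
This gives a 3×3 integer matrix of rank 2; reducing to Smith normal form yields diagonal entries (1,1).

Now H_k = ker ∂_k / im ∂_{k+1}, so:

  H_0: rank C_0 − rank ∂_1 = 3 − 2 = 1, and the invariant factors of ∂_1 are all 1, so H_0 = Z.

H_0 ≅ Z.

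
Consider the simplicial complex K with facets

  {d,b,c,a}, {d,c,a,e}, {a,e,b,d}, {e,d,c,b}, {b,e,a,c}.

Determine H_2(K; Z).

We work with the vertex ordering a < b < c < d < e. The simplices of K, each written with vertices in increasing order, are:

  0-simplices (5): a, b, c, d, e
  1-simplices (10): ab, ac, ad, ae, bc, bd, be, cd, ce, de
  2-simplices (10): abc, abd, abe, acd, ace, ade, bcd, bce, bde, cde
  3-simplices (5): abcd, abce, abde, acde, bcde

giving chain groups C_0 ≅ Z^5, C_1 ≅ Z^10, C_2 ≅ Z^10, C_3 ≅ Z^5.

∂_1: C_1 → C_0 maps an edge to its endpoints' difference, ∂[p,q] = q − p. For instance
  ∂ad = d − a.
This gives a 5×10 integer matrix of rank 4; reducing to Smith normal form yields diagonal entries (1,1,1,1).

∂_2: C_2 → C_1 sends each 2-simplex [p,q,r] to [q,r] − [p,r] + [p,q]. For instance
  ∂abe = be − ae + ab,
  ∂ade = de − ae + ad.
As a 10×10 matrix over Z this has rank 6, with invariant factors (1,1,1,1,1,1).

Boundary ∂_3: C_3 → C_2 sends each 3-simplex σ to the alternating sum Σ_i (−1)^i (σ with its i-th vertex removed). For instance
  ∂abcd = bcd − acd + abd − abc,
  ∂abde = bde − ade + abe − abd.
This gives a 10×5 integer matrix of rank 4; reducing to Smith normal form yields diagonal entries (1,1,1,1).

Now H_k = ker ∂_k / im ∂_{k+1}, so:

  H_2: rank ker ∂_2 − rank ∂_3 = (10 − 6) − 4 = 0, and the invariant factors of ∂_3 are all 1, so H_2 = 0.

H_2 ≅ 0.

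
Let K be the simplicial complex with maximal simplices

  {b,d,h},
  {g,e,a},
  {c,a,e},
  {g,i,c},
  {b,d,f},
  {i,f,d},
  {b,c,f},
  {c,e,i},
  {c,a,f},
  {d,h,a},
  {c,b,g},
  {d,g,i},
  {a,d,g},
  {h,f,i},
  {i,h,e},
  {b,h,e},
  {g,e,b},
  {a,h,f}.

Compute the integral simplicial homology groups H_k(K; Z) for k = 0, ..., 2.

H_0 ≅ Z,  H_1 ≅ Z ⊕ Z/2,  H_2 = 0.

We work with the vertex ordering a < b < c < d < e < f < g < h < i. The simplices of K, each written with vertices in increasing order, are:

  0-simplices (9): a, b, c, d, e, f, g, h, i
  1-simplices (27): ac, ad, ae, af, ag, ah, bc, bd, be, bf, bg, bh, ce, cf, cg, ci, df, dg, dh, di, eg, eh, ei, fh, fi, gi, hi
  2-simplices (18): ace, acf, adg, adh, aeg, afh, bcf, bcg, bdf, bdh, beg, beh, cei, cgi, dfi, dgi, ehi, fhi

Hence C_0 ≅ Z^9, C_1 ≅ Z^27, C_2 ≅ Z^18.

Boundary ∂_1: C_1 → C_0 sends each edge [p,q] (with p < q) to q − p. For instance
  ∂ah = h − a.
The resulting 9×27 matrix has rank 8, and its Smith normal form has invariant factors (1,1,1,1,1,1,1,1).

∂_2: C_2 → C_1 maps a triangle to the signed sum of its edges. For instance
  ∂acf = cf − af + ac,
  ∂fhi = hi − fi + fh.
The 27×18 boundary matrix has rank 18 and Smith normal form diag(1,1,1,1,1,1,1,1,1,1,1,1,1,1,1,1,1,2).

Now H_k = ker ∂_k / im ∂_{k+1}, so:

  H_0: rank C_0 − rank ∂_1 = 9 − 8 = 1, and the invariant factors of ∂_1 are all 1, so H_0 = Z.
  H_1: rank ker ∂_1 − rank ∂_2 = (27 − 8) − 18 = 1, and ∂_2 has invariant factor 2 > 1, so H_1 = Z ⊕ Z/2.
  H_2: rank ker ∂_2 − rank ∂_3 = (18 − 18) − 0 = 0, and there is no ∂_3, so H_2 = 0.

(K is a triangulation of the Klein bottle.)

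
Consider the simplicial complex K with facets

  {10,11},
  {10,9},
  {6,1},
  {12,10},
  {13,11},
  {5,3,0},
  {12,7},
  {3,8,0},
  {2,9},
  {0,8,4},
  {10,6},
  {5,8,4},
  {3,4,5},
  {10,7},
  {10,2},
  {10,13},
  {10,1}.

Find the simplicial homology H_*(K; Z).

H_0 ≅ Z^2,  H_1 ≅ Z^5,  H_2 = 0.

Take the total order 0 < 1 < 2 < 3 < 4 < 5 < 6 < 7 < 8 < 9 < 10 < 11 < 12 < 13 on the vertex set. Then K (dimension 2) consists of the simplices:

  0-simplices (14): [0], [1], [2], [3], [4], [5], [6], [7], [8], [9], [10], [11], [12], [13]
  1-simplices (22): (22 of them)
  2-simplices (5): [0,3,5], [0,3,8], [0,4,8], [3,4,5], [4,5,8]

so the chain groups are C_0 ≅ Z^14, C_1 ≅ Z^22, C_2 ≅ Z^5.

Boundary ∂_1: C_1 → C_0 maps an edge to its endpoints' difference, ∂[p,q] = q − p. For instance
  ∂[10,11] = [11] − [10].
As a 14×22 matrix over Z this has rank 12, with invariant factors (1,1,1,1,1,1,1,1,1,1,1,1).

The boundary map ∂_2: C_2 → C_1 maps a triangle to the signed sum of its edges. For instance
  ∂[0,4,8] = [4,8] − [0,8] + [0,4],
  ∂[3,4,5] = [4,5] − [3,5] + [3,4].
As a 22×5 matrix over Z this has rank 5, with invariant factors (1,1,1,1,1).

From H_k ≅ ker(∂_k) / im(∂_{k+1}) we obtain:

  H_0: rank C_0 − rank ∂_1 = 14 − 12 = 2, and the invariant factors of ∂_1 are all 1, so H_0 ≅ Z^2.
  H_1: rank ker ∂_1 − rank ∂_2 = (22 − 12) − 5 = 5, and the invariant factors of ∂_2 are all 1, so H_1 ≅ Z^5.
  H_2: rank ker ∂_2 − rank ∂_3 = (5 − 5) − 0 = 0, and there is no ∂_3, so H_2 ≅ 0.

As a check, the Euler characteristic is 14 − 22 + 5 = -3, which agrees with 2 − 5 + 0 = -3.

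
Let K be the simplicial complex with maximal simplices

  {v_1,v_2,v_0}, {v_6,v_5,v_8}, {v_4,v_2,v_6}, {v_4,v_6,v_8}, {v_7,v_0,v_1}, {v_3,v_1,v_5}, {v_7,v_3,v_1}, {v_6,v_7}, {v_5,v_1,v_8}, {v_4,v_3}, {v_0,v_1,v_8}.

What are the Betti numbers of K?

We work with the vertex ordering v_0 < v_1 < v_2 < v_3 < v_4 < v_5 < v_6 < v_7 < v_8. The simplices of K, each written with vertices in increasing order, are:

  0-simplices (9): [v_0], [v_1], [v_2], [v_3], [v_4], [v_5], [v_6], [v_7], [v_8]
  1-simplices (20): (20 of them)
  2-simplices (9): [v_0,v_1,v_2], [v_0,v_1,v_7], [v_0,v_1,v_8], [v_1,v_3,v_5], [v_1,v_3,v_7], [v_1,v_5,v_8], [v_2,v_4,v_6], [v_4,v_6,v_8], [v_5,v_6,v_8]

Hence C_0 ≅ Z^9, C_1 ≅ Z^20, C_2 ≅ Z^9.

∂_1: C_1 → C_0 sends each edge [p,q] (with p < q) to q − p.
The resulting 9×20 matrix has rank 8, and its Smith normal form has invariant factors (1,1,1,1,1,1,1,1).

∂_2: C_2 → C_1 sends each 2-simplex [p,q,r] to [q,r] − [p,r] + [p,q]. For instance
  ∂[v_1,v_3,v_7] = [v_3,v_7] − [v_1,v_7] + [v_1,v_3],
  ∂[v_4,v_6,v_8] = [v_6,v_8] − [v_4,v_8] + [v_4,v_6].
As a 20×9 matrix over Z this has rank 9, with invariant factors (1,1,1,1,1,1,1,1,1).

Now H_k = ker ∂_k / im ∂_{k+1}, so:

  H_0: rank C_0 − rank ∂_1 = 9 − 8 = 1, and the invariant factors of ∂_1 are all 1, so H_0 = Z.
  H_1: rank ker ∂_1 − rank ∂_2 = (20 − 8) − 9 = 3, and the invariant factors of ∂_2 are all 1, so H_1 = Z^3.
  H_2: rank ker ∂_2 − rank ∂_3 = (9 − 9) − 0 = 0, and there is no ∂_3, so H_2 = 0.

As a check, the Euler characteristic is 9 − 20 + 9 = -2, which agrees with 1 − 3 + 0 = -2.

Hence the Betti numbers are b_0 = 1, b_1 = 3, b_2 = 0.

b_0 = 1, b_1 = 3, b_2 = 0.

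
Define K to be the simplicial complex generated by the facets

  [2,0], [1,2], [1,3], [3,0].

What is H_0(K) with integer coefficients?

H_0 = Z.

Order the vertices as 0 < 1 < 2 < 3. Listing each simplex with vertices in this order, K has dimension 1 with simplices:

  0-simplices (4): [0], [1], [2], [3]
  1-simplices (4): [0,2], [0,3], [1,2], [1,3]

giving chain groups C_0 ≅ Z^4, C_1 ≅ Z^4.

Boundary ∂_1: C_1 → C_0 is given by ∂[p,q] = [q] − [p].
This gives a 4×4 integer matrix of rank 3; reducing to Smith normal form yields diagonal entries (1,1,1).

Computing H_k = (kernel of ∂_k) / (image of ∂_{k+1}):

  H_0: rank C_0 − rank ∂_1 = 4 − 3 = 1, and the invariant factors of ∂_1 are all 1, so H_0 = Z.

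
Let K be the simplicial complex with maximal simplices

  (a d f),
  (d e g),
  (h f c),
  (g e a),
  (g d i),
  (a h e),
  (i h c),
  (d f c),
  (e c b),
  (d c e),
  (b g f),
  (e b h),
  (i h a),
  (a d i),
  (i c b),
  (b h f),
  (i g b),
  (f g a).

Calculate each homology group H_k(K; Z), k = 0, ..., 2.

Take the total order a < b < c < d < e < f < g < h < i on the vertex set. Then K (dimension 2) consists of the simplices:

  0-simplices (9): a, b, c, d, e, f, g, h, i
  1-simplices (27): ad, ae, af, ag, ah, ai, bc, be, bf, bg, bh, bi, cd, ce, cf, ch, ci, de, df, dg, di, eg, eh, fg, fh, gi, hi
  2-simplices (18): adf, adi, aeg, aeh, afg, ahi, bce, bci, beh, bfg, bfh, bgi, cde, cdf, cfh, chi, deg, dgi

so the chain groups are C_0 ≅ Z^9, C_1 ≅ Z^27, C_2 ≅ Z^18.

The boundary map ∂_1: C_1 → C_0 sends each edge [p,q] (with p < q) to q − p. For instance
  ∂di = i − d.
This gives a 9×27 integer matrix of rank 8; reducing to Smith normal form yields diagonal entries (1,1,1,1,1,1,1,1).

∂_2: C_2 → C_1 acts by ∂[p,q,r] = [q,r] − [p,r] + [p,q]. For instance
  ∂adi = di − ai + ad,
  ∂chi = hi − ci + ch.
The 27×18 boundary matrix has rank 18 and Smith normal form diag(1,1,1,1,1,1,1,1,1,1,1,1,1,1,1,1,1,2).

From H_k ≅ ker(∂_k) / im(∂_{k+1}) we obtain:

  H_0: rank C_0 − rank ∂_1 = 9 − 8 = 1, and the invariant factors of ∂_1 are all 1, so H_0 = Z.
  H_1: rank ker ∂_1 − rank ∂_2 = (27 − 8) − 18 = 1, and ∂_2 has invariant factor 2 > 1, so H_1 = Z ⊕ Z/2.
  H_2: rank ker ∂_2 − rank ∂_3 = (18 − 18) − 0 = 0, and there is no ∂_3, so H_2 = 0.

H_0 ≅ Z,  H_1 ≅ Z ⊕ Z/2,  H_2 = 0.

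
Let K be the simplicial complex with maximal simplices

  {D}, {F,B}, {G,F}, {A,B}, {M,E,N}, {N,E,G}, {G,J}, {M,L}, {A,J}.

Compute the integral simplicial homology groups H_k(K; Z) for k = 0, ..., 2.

We work with the vertex ordering A < B < D < E < F < G < J < L < M < N. The simplices of K, each written with vertices in increasing order, are:

  0-simplices (10): A, B, D, E, F, G, J, L, M, N
  1-simplices (11): AB, AJ, BF, EG, EM, EN, FG, GJ, GN, LM, MN
  2-simplices (2): EGN, EMN

so the chain groups are C_0 ≅ Z^10, C_1 ≅ Z^11, C_2 ≅ Z^2.

∂_1: C_1 → C_0 maps an edge to its endpoints' difference, ∂[p,q] = q − p. For instance
  ∂EN = N − E.
As a 10×11 matrix over Z this has rank 8, with invariant factors (1,1,1,1,1,1,1,1).

∂_2: C_2 → C_1 acts by ∂[p,q,r] = [q,r] − [p,r] + [p,q]. For instance
  ∂EGN = GN − EN + EG,
  ∂EMN = MN − EN + EM.
The 11×2 boundary matrix has rank 2 and Smith normal form diag(1,1).

From H_k ≅ ker(∂_k) / im(∂_{k+1}) we obtain:

  H_0: rank C_0 − rank ∂_1 = 10 − 8 = 2, and the invariant factors of ∂_1 are all 1, so H_0 ≅ Z^2.
  H_1: rank ker ∂_1 − rank ∂_2 = (11 − 8) − 2 = 1, and the invariant factors of ∂_2 are all 1, so H_1 ≅ Z.
  H_2: rank ker ∂_2 − rank ∂_3 = (2 − 2) − 0 = 0, and there is no ∂_3, so H_2 ≅ 0.

As a check, the Euler characteristic is 10 − 11 + 2 = 1, which agrees with 2 − 1 + 0 = 1.

H_0 = Z^2,  H_1 = Z,  H_2 = 0.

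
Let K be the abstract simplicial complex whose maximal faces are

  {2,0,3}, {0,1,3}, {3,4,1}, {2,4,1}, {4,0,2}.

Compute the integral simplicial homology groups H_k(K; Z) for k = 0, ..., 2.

H_0 ≅ Z,  H_1 ≅ Z,  H_2 = 0.

Fix the vertex order 0 < 1 < 2 < 3 < 4 and write every simplex with vertices in increasing order. Then dim K = 2 and the simplices of K are:

  0-simplices (5): [0], [1], [2], [3], [4]
  1-simplices (10): [0,1], [0,2], [0,3], [0,4], [1,2], [1,3], [1,4], [2,3], [2,4], [3,4]
  2-simplices (5): [0,1,3], [0,2,3], [0,2,4], [1,2,4], [1,3,4]

so the chain groups are C_0 ≅ Z^5, C_1 ≅ Z^10, C_2 ≅ Z^5.

Boundary ∂_1: C_1 → C_0 maps an edge to its endpoints' difference, ∂[p,q] = q − p. For instance
  ∂[2,4] = [4] − [2].
This gives a 5×10 integer matrix of rank 4; reducing to Smith normal form yields diagonal entries (1,1,1,1).

The boundary map ∂_2: C_2 → C_1 sends each 2-simplex [p,q,r] to [q,r] − [p,r] + [p,q]. For instance
  ∂[0,2,4] = [2,4] − [0,4] + [0,2],
  ∂[1,3,4] = [3,4] − [1,4] + [1,3].
This gives a 10×5 integer matrix of rank 5; reducing to Smith normal form yields diagonal entries (1,1,1,1,1).

Reading off H_k = ker ∂_k / im ∂_{k+1}:

  H_0: rank C_0 − rank ∂_1 = 5 − 4 = 1, and the invariant factors of ∂_1 are all 1, so H_0 ≅ Z.
  H_1: rank ker ∂_1 − rank ∂_2 = (10 − 4) − 5 = 1, and the invariant factors of ∂_2 are all 1, so H_1 ≅ Z.
  H_2: rank ker ∂_2 − rank ∂_3 = (5 − 5) − 0 = 0, and there is no ∂_3, so H_2 ≅ 0.

As a check, the Euler characteristic is 5 − 10 + 5 = 0, which agrees with 1 − 1 + 0 = 0.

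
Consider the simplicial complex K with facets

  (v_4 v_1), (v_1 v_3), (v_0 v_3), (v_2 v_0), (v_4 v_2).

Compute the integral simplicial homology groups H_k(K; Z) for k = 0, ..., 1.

Order the vertices as v_0 < v_1 < v_2 < v_3 < v_4. Listing each simplex with vertices in this order, K has dimension 1 with simplices:

  0-simplices (5): [v_0], [v_1], [v_2], [v_3], [v_4]
  1-simplices (5): [v_0,v_2], [v_0,v_3], [v_1,v_3], [v_1,v_4], [v_2,v_4]

giving chain groups C_0 ≅ Z^5, C_1 ≅ Z^5.

∂_1: C_1 → C_0 is given by ∂[p,q] = [q] − [p].
This gives a 5×5 integer matrix of rank 4; reducing to Smith normal form yields diagonal entries (1,1,1,1).

From H_k ≅ ker(∂_k) / im(∂_{k+1}) we obtain:

  H_0: rank C_0 − rank ∂_1 = 5 − 4 = 1, and the invariant factors of ∂_1 are all 1, so H_0 = Z.
  H_1: rank ker ∂_1 − rank ∂_2 = (5 − 4) − 0 = 1, and there is no ∂_2, so H_1 = Z.

H_0 = Z,  H_1 = Z.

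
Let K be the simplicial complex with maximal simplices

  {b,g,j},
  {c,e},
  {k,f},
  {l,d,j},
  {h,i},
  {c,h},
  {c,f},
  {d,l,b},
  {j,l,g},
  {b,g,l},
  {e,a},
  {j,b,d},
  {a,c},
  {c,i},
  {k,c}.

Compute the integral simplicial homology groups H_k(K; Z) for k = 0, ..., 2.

H_0 ≅ Z^2,  H_1 ≅ Z^3,  H_2 ≅ Z.

Take the total order a < b < c < d < e < f < g < h < i < j < k < l on the vertex set. Then K (dimension 2) consists of the simplices:

  0-simplices (12): a, b, c, d, e, f, g, h, i, j, k, l
  1-simplices (18): ac, ae, bd, bg, bj, bl, ce, cf, ch, ci, ck, dj, dl, fk, gj, gl, hi, jl
  2-simplices (6): bdj, bdl, bgj, bgl, djl, gjl

so the chain groups are C_0 ≅ Z^12, C_1 ≅ Z^18, C_2 ≅ Z^6.

Boundary ∂_1: C_1 → C_0 maps an edge to its endpoints' difference, ∂[p,q] = q − p. For instance
  ∂dj = j − d.
As a 12×18 matrix over Z this has rank 10, with invariant factors (1,1,1,1,1,1,1,1,1,1).

∂_2: C_2 → C_1 sends each 2-simplex [p,q,r] to [q,r] − [p,r] + [p,q]. For instance
  ∂bgj = gj − bj + bg,
  ∂bgl = gl − bl + bg.
The resulting 18×6 matrix has rank 5, and its Smith normal form has invariant factors (1,1,1,1,1).

Computing H_k = (kernel of ∂_k) / (image of ∂_{k+1}):

  H_0: rank C_0 − rank ∂_1 = 12 − 10 = 2, and the invariant factors of ∂_1 are all 1, so H_0 = Z^2.
  H_1: rank ker ∂_1 − rank ∂_2 = (18 − 10) − 5 = 3, and the invariant factors of ∂_2 are all 1, so H_1 = Z^3.
  H_2: rank ker ∂_2 − rank ∂_3 = (6 − 5) − 0 = 1, and there is no ∂_3, so H_2 = Z.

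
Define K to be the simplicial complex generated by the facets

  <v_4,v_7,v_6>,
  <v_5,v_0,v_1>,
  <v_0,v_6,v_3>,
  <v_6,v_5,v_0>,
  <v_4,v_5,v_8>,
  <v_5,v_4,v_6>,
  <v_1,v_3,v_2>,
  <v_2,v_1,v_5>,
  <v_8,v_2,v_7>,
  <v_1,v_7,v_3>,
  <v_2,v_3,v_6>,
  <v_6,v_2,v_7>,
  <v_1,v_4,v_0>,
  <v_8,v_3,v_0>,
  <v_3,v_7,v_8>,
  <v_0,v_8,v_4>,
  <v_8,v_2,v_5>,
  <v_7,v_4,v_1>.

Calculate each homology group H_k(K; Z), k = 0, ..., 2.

H_0 = Z,  H_1 = Z × Z/2,  H_2 = 0.

Take the total order v_0 < v_1 < v_2 < v_3 < v_4 < v_5 < v_6 < v_7 < v_8 on the vertex set. Then K (dimension 2) consists of the simplices:

  0-simplices (9): [v_0], [v_1], [v_2], [v_3], [v_4], [v_5], [v_6], [v_7], [v_8]
  1-simplices (27): (27 of them)
  2-simplices (18): (18 of them)

so the chain groups are C_0 ≅ Z^9, C_1 ≅ Z^27, C_2 ≅ Z^18.

The boundary map ∂_1: C_1 → C_0 sends each edge [p,q] (with p < q) to q − p. For instance
  ∂[v_3,v_7] = [v_7] − [v_3].
This gives a 9×27 integer matrix of rank 8; reducing to Smith normal form yields diagonal entries (1,1,1,1,1,1,1,1).

∂_2: C_2 → C_1 maps a triangle to the signed sum of its edges. For instance
  ∂[v_2,v_7,v_8] = [v_7,v_8] − [v_2,v_8] + [v_2,v_7],
  ∂[v_1,v_3,v_7] = [v_3,v_7] − [v_1,v_7] + [v_1,v_3].
This gives a 27×18 integer matrix of rank 18; reducing to Smith normal form yields diagonal entries (1,1,1,1,1,1,1,1,1,1,1,1,1,1,1,1,1,2).

Now H_k = ker ∂_k / im ∂_{k+1}, so:

  H_0: rank C_0 − rank ∂_1 = 9 − 8 = 1, and the invariant factors of ∂_1 are all 1, so H_0 ≅ Z.
  H_1: rank ker ∂_1 − rank ∂_2 = (27 − 8) − 18 = 1, and ∂_2 has invariant factor 2 > 1, so H_1 ≅ Z × Z/2.
  H_2: rank ker ∂_2 − rank ∂_3 = (18 − 18) − 0 = 0, and there is no ∂_3, so H_2 ≅ 0.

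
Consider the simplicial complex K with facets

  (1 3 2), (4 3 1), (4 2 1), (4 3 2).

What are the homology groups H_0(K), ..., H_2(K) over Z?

H_0 = Z,  H_1 = 0,  H_2 = Z.

Fix the vertex order 1 < 2 < 3 < 4 and write every simplex with vertices in increasing order. Then dim K = 2 and the simplices of K are:

  0-simplices (4): [1], [2], [3], [4]
  1-simplices (6): [1,2], [1,3], [1,4], [2,3], [2,4], [3,4]
  2-simplices (4): [1,2,3], [1,2,4], [1,3,4], [2,3,4]

Hence C_0 ≅ Z^4, C_1 ≅ Z^6, C_2 ≅ Z^4.

Boundary ∂_1: C_1 → C_0 is given by ∂[p,q] = [q] − [p].
As a 4×6 matrix over Z this has rank 3, with invariant factors (1,1,1).

The boundary map ∂_2: C_2 → C_1 sends each 2-simplex [p,q,r] to [q,r] − [p,r] + [p,q]. For instance
  ∂[1,2,3] = [2,3] − [1,3] + [1,2],
  ∂[2,3,4] = [3,4] − [2,4] + [2,3].
This gives a 6×4 integer matrix of rank 3; reducing to Smith normal form yields diagonal entries (1,1,1).

From H_k ≅ ker(∂_k) / im(∂_{k+1}) we obtain:

  H_0: rank C_0 − rank ∂_1 = 4 − 3 = 1, and the invariant factors of ∂_1 are all 1, so H_0 = Z.
  H_1: rank ker ∂_1 − rank ∂_2 = (6 − 3) − 3 = 0, and the invariant factors of ∂_2 are all 1, so H_1 = 0.
  H_2: rank ker ∂_2 − rank ∂_3 = (4 − 3) − 0 = 1, and there is no ∂_3, so H_2 = Z.

(K is a triangulation of the 2-sphere S^2.)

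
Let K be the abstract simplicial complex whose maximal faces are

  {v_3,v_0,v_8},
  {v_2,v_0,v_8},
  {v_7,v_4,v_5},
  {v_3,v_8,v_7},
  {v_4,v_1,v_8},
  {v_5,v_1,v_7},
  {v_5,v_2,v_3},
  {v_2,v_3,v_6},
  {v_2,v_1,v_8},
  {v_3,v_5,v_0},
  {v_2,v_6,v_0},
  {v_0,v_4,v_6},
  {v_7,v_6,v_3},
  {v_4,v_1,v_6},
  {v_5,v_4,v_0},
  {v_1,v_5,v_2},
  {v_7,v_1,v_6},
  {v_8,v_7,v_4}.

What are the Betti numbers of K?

b_0 = 1, b_1 = 1, b_2 = 0.

K has 9 vertices, 27 edges, 18 triangles.
rank ∂_0 = 0, rank ∂_1 = 8 ⇒ b_0 = 9 − 0 − 8 = 1; all invariant factors of ∂_1 are 1 so no torsion. So H_0 ≅ Z.
rank ∂_1 = 8, rank ∂_2 = 18 ⇒ b_1 = 27 − 8 − 18 = 1; ∂_2 has invariant factor(s) [2] giving torsion. So H_1 ≅ Z × Z/2.
rank ∂_2 = 18, rank ∂_3 = 0 ⇒ b_2 = 18 − 18 − 0 = 0. So H_2 ≅ 0.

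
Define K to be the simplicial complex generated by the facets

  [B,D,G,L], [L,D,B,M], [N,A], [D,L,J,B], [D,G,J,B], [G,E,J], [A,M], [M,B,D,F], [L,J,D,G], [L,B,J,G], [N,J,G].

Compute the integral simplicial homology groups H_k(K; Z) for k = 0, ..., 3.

Order the vertices as A < B < D < E < F < G < J < L < M < N. Listing each simplex with vertices in this order, K has dimension 3 with simplices:

  0-simplices (10): A, B, D, E, F, G, J, L, M, N
  1-simplices (22): AM, AN, BD, BF, BG, BJ, BL, BM, DF, DG, DJ, DL, DM, EG, EJ, FM, GJ, GL, GN, JL, JN, LM
  2-simplices (18): BDF, BDG, BDJ, BDL, BDM, BFM, BGJ, BGL, BJL, BLM, DFM, DGJ, DGL, DJL, DLM, EGJ, GJL, GJN
  3-simplices (7): BDFM, BDGJ, BDGL, BDJL, BDLM, BGJL, DGJL

so the chain groups are C_0 ≅ Z^10, C_1 ≅ Z^22, C_2 ≅ Z^18, C_3 ≅ Z^7.

The boundary map ∂_1: C_1 → C_0 maps an edge to its endpoints' difference, ∂[p,q] = q − p.
The resulting 10×22 matrix has rank 9, and its Smith normal form has invariant factors (1,1,1,1,1,1,1,1,1).

∂_2: C_2 → C_1 sends each 2-simplex [p,q,r] to [q,r] − [p,r] + [p,q]. For instance
  ∂GJL = JL − GL + GJ,
  ∂DJL = JL − DL + DJ.
This gives a 22×18 integer matrix of rank 12; reducing to Smith normal form yields diagonal entries (1,1,1,1,1,1,1,1,1,1,1,1).

The boundary map ∂_3: C_3 → C_2 sends each 3-simplex σ to the alternating sum Σ_i (−1)^i (σ with its i-th vertex removed). For instance
  ∂DGJL = GJL − DJL + DGL − DGJ,
  ∂BDLM = DLM − BLM + BDM − BDL.
This gives a 18×7 integer matrix of rank 6; reducing to Smith normal form yields diagonal entries (1,1,1,1,1,1).

From H_k ≅ ker(∂_k) / im(∂_{k+1}) we obtain:

  H_0: rank C_0 − rank ∂_1 = 10 − 9 = 1, and the invariant factors of ∂_1 are all 1, so H_0 ≅ Z.
  H_1: rank ker ∂_1 − rank ∂_2 = (22 − 9) − 12 = 1, and the invariant factors of ∂_2 are all 1, so H_1 ≅ Z.
  H_2: rank ker ∂_2 − rank ∂_3 = (18 − 12) − 6 = 0, and the invariant factors of ∂_3 are all 1, so H_2 ≅ 0.
  H_3: rank ker ∂_3 − rank ∂_4 = (7 − 6) − 0 = 1, and there is no ∂_4, so H_3 ≅ Z.

H_0 = Z,  H_1 = Z,  H_2 = 0,  H_3 = Z.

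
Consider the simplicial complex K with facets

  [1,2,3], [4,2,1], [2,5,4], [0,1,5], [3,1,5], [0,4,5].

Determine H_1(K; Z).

Fix the vertex order 0 < 1 < 2 < 3 < 4 < 5 and write every simplex with vertices in increasing order. Then dim K = 2 and the simplices of K are:

  0-simplices (6): [0], [1], [2], [3], [4], [5]
  1-simplices (12): [0,1], [0,4], [0,5], [1,2], [1,3], [1,4], [1,5], [2,3], [2,4], [2,5], [3,5], [4,5]
  2-simplices (6): [0,1,5], [0,4,5], [1,2,3], [1,2,4], [1,3,5], [2,4,5]

Hence C_0 ≅ Z^6, C_1 ≅ Z^12, C_2 ≅ Z^6.

Boundary ∂_1: C_1 → C_0 maps an edge to its endpoints' difference, ∂[p,q] = q − p. For instance
  ∂[1,3] = [3] − [1].
The 6×12 boundary matrix has rank 5 and Smith normal form diag(1,1,1,1,1).

∂_2: C_2 → C_1 sends each 2-simplex [p,q,r] to [q,r] − [p,r] + [p,q]. For instance
  ∂[1,2,4] = [2,4] − [1,4] + [1,2],
  ∂[2,4,5] = [4,5] − [2,5] + [2,4].
The 12×6 boundary matrix has rank 6 and Smith normal form diag(1,1,1,1,1,1).

Computing H_k = (kernel of ∂_k) / (image of ∂_{k+1}):

  H_1: rank ker ∂_1 − rank ∂_2 = (12 − 5) − 6 = 1, and the invariant factors of ∂_2 are all 1, so H_1 = Z.

H_1 ≅ Z.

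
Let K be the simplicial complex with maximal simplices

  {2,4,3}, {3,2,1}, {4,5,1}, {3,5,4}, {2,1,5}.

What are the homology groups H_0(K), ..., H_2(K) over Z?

H_0 = Z,  H_1 = Z,  H_2 = 0.

We work with the vertex ordering 1 < 2 < 3 < 4 < 5. The simplices of K, each written with vertices in increasing order, are:

  0-simplices (5): [1], [2], [3], [4], [5]
  1-simplices (10): [1,2], [1,3], [1,4], [1,5], [2,3], [2,4], [2,5], [3,4], [3,5], [4,5]
  2-simplices (5): [1,2,3], [1,2,5], [1,4,5], [2,3,4], [3,4,5]

so the chain groups are C_0 ≅ Z^5, C_1 ≅ Z^10, C_2 ≅ Z^5.

Boundary ∂_1: C_1 → C_0 is given by ∂[p,q] = [q] − [p]. For instance
  ∂[1,5] = [5] − [1].
As a 5×10 matrix over Z this has rank 4, with invariant factors (1,1,1,1).

Boundary ∂_2: C_2 → C_1 acts by ∂[p,q,r] = [q,r] − [p,r] + [p,q]. For instance
  ∂[1,2,3] = [2,3] − [1,3] + [1,2],
  ∂[2,3,4] = [3,4] − [2,4] + [2,3].
As a 10×5 matrix over Z this has rank 5, with invariant factors (1,1,1,1,1).

Reading off H_k = ker ∂_k / im ∂_{k+1}:

  H_0: rank C_0 − rank ∂_1 = 5 − 4 = 1, and the invariant factors of ∂_1 are all 1, so H_0 ≅ Z.
  H_1: rank ker ∂_1 − rank ∂_2 = (10 − 4) − 5 = 1, and the invariant factors of ∂_2 are all 1, so H_1 ≅ Z.
  H_2: rank ker ∂_2 − rank ∂_3 = (5 − 5) − 0 = 0, and there is no ∂_3, so H_2 ≅ 0.

(K is a triangulation of the Möbius band.)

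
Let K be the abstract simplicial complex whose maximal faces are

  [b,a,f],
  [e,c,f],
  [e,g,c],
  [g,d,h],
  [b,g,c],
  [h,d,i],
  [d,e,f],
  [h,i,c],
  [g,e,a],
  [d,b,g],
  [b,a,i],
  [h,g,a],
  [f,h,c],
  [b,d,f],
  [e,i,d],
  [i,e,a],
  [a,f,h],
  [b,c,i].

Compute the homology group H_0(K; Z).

H_0 = Z.

K has 9 vertices, 27 edges, 18 triangles.
rank ∂_0 = 0, rank ∂_1 = 8 ⇒ b_0 = 9 − 0 − 8 = 1; all invariant factors of ∂_1 are 1 so no torsion. So H_0 = Z.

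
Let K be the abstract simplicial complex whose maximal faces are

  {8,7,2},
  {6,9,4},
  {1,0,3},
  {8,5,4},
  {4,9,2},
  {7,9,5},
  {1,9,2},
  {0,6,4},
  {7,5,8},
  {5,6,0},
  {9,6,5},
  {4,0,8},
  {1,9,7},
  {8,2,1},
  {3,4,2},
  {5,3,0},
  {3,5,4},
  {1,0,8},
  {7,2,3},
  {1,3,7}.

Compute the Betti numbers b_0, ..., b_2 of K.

We work with the vertex ordering 0 < 1 < 2 < 3 < 4 < 5 < 6 < 7 < 8 < 9. The simplices of K, each written with vertices in increasing order, are:

  0-simplices (10): [0], [1], [2], [3], [4], [5], [6], [7], [8], [9]
  1-simplices (30): (30 of them)
  2-simplices (20): (20 of them)

so the chain groups are C_0 ≅ Z^10, C_1 ≅ Z^30, C_2 ≅ Z^20.

∂_1: C_1 → C_0 sends each edge [p,q] (with p < q) to q − p.
As a 10×30 matrix over Z this has rank 9, with invariant factors (1,1,1,1,1,1,1,1,1).

The boundary map ∂_2: C_2 → C_1 acts by ∂[p,q,r] = [q,r] − [p,r] + [p,q]. For instance
  ∂[5,7,9] = [7,9] − [5,9] + [5,7],
  ∂[2,4,9] = [4,9] − [2,9] + [2,4].
As a 30×20 matrix over Z this has rank 20, with invariant factors (1,1,1,1,1,1,1,1,1,1,1,1,1,1,1,1,1,1,1,2).

From H_k ≅ ker(∂_k) / im(∂_{k+1}) we obtain:

  H_0: rank C_0 − rank ∂_1 = 10 − 9 = 1, and the invariant factors of ∂_1 are all 1, so H_0 = Z.
  H_1: rank ker ∂_1 − rank ∂_2 = (30 − 9) − 20 = 1, and ∂_2 has invariant factor 2 > 1, so H_1 = Z ⊕ Z/2.
  H_2: rank ker ∂_2 − rank ∂_3 = (20 − 20) − 0 = 0, and there is no ∂_3, so H_2 = 0.

As a check, the Euler characteristic is 10 − 30 + 20 = 0, which agrees with 1 − 1 + 0 = 0.

Hence the Betti numbers are b_0 = 1, b_1 = 1, b_2 = 0.

b_0 = 1, b_1 = 1, b_2 = 0.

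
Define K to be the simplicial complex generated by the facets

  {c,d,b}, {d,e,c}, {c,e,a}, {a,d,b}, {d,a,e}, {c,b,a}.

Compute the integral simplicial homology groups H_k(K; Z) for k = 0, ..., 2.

K has 5 vertices, 9 edges, 6 triangles.
rank ∂_0 = 0, rank ∂_1 = 4 ⇒ b_0 = 5 − 0 − 4 = 1; all invariant factors of ∂_1 are 1 so no torsion. So H_0 = Z.
rank ∂_1 = 4, rank ∂_2 = 5 ⇒ b_1 = 9 − 4 − 5 = 0; all invariant factors of ∂_2 are 1 so no torsion. So H_1 = 0.
rank ∂_2 = 5, rank ∂_3 = 0 ⇒ b_2 = 6 − 5 − 0 = 1. So H_2 = Z.

H_0 = Z,  H_1 = 0,  H_2 = Z.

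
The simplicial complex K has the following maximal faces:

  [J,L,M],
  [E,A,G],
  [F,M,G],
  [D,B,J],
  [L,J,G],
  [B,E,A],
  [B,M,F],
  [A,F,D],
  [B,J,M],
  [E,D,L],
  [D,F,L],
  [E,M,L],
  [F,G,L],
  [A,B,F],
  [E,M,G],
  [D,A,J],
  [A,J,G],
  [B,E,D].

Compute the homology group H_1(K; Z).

H_1 ≅ Z ⊕ Z/2Z.

Order the vertices as A < B < D < E < F < G < J < L < M. Listing each simplex with vertices in this order, K has dimension 2 with simplices:

  0-simplices (9): A, B, D, E, F, G, J, L, M
  1-simplices (27): AB, AD, AE, AF, AG, AJ, BD, BE, BF, BJ, BM, DE, DF, DJ, DL, EG, EL, EM, FG, FL, FM, GJ, GL, GM, JL, JM, LM
  2-simplices (18): ABE, ABF, ADF, ADJ, AEG, AGJ, BDE, BDJ, BFM, BJM, DEL, DFL, EGM, ELM, FGL, FGM, GJL, JLM

so the chain groups are C_0 ≅ Z^9, C_1 ≅ Z^27, C_2 ≅ Z^18.

Boundary ∂_1: C_1 → C_0 is given by ∂[p,q] = [q] − [p]. For instance
  ∂EL = L − E.
This gives a 9×27 integer matrix of rank 8; reducing to Smith normal form yields diagonal entries (1,1,1,1,1,1,1,1).

∂_2: C_2 → C_1 sends each 2-simplex [p,q,r] to [q,r] − [p,r] + [p,q]. For instance
  ∂DFL = FL − DL + DF,
  ∂BDJ = DJ − BJ + BD.
The resulting 27×18 matrix has rank 18, and its Smith normal form has invariant factors (1,1,1,1,1,1,1,1,1,1,1,1,1,1,1,1,1,2).

Now H_k = ker ∂_k / im ∂_{k+1}, so:

  H_1: rank ker ∂_1 − rank ∂_2 = (27 − 8) − 18 = 1, and ∂_2 has invariant factor 2 > 1, so H_1 ≅ Z ⊕ Z/2Z.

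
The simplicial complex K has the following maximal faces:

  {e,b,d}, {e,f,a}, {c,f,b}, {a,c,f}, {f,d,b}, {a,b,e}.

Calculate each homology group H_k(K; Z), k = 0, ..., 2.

H_0 = Z,  H_1 = Z,  H_2 = 0.

We work with the vertex ordering a < b < c < d < e < f. The simplices of K, each written with vertices in increasing order, are:

  0-simplices (6): a, b, c, d, e, f
  1-simplices (12): ab, ac, ae, af, bc, bd, be, bf, cf, de, df, ef
  2-simplices (6): abe, acf, aef, bcf, bde, bdf

so the chain groups are C_0 ≅ Z^6, C_1 ≅ Z^12, C_2 ≅ Z^6.

The boundary map ∂_1: C_1 → C_0 is given by ∂[p,q] = [q] − [p]. For instance
  ∂df = f − d.
The 6×12 boundary matrix has rank 5 and Smith normal form diag(1,1,1,1,1).

∂_2: C_2 → C_1 maps a triangle to the signed sum of its edges. For instance
  ∂bdf = df − bf + bd,
  ∂acf = cf − af + ac.
As a 12×6 matrix over Z this has rank 6, with invariant factors (1,1,1,1,1,1).

Reading off H_k = ker ∂_k / im ∂_{k+1}:

  H_0: rank C_0 − rank ∂_1 = 6 − 5 = 1, and the invariant factors of ∂_1 are all 1, so H_0 = Z.
  H_1: rank ker ∂_1 − rank ∂_2 = (12 − 5) − 6 = 1, and the invariant factors of ∂_2 are all 1, so H_1 = Z.
  H_2: rank ker ∂_2 − rank ∂_3 = (6 − 6) − 0 = 0, and there is no ∂_3, so H_2 = 0.

(K is a triangulation of the cylinder S^1 x I.)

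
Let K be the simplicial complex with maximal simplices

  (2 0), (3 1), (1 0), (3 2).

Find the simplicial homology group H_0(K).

Take the total order 0 < 1 < 2 < 3 on the vertex set. Then K (dimension 1) consists of the simplices:

  0-simplices (4): [0], [1], [2], [3]
  1-simplices (4): [0,1], [0,2], [1,3], [2,3]

so the chain groups are C_0 ≅ Z^4, C_1 ≅ Z^4.

Boundary ∂_1: C_1 → C_0 sends each edge [p,q] (with p < q) to q − p.
As a 4×4 matrix over Z this has rank 3, with invariant factors (1,1,1).

Now H_k = ker ∂_k / im ∂_{k+1}, so:

  H_0: rank C_0 − rank ∂_1 = 4 − 3 = 1, and the invariant factors of ∂_1 are all 1, so H_0 ≅ Z.

H_0 ≅ Z.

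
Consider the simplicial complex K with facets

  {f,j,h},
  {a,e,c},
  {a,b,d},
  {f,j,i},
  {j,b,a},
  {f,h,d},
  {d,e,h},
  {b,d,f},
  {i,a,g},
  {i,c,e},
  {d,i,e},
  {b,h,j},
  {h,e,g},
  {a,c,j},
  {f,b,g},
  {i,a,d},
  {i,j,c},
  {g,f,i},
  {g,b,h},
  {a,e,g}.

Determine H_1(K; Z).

Fix the vertex order a < b < c < d < e < f < g < h < i < j and write every simplex with vertices in increasing order. Then dim K = 2 and the simplices of K are:

  0-simplices (10): a, b, c, d, e, f, g, h, i, j
  1-simplices (30): ab, ac, ad, ae, ag, ai, aj, bd, bf, bg, bh, bj, ce, ci, cj, de, df, dh, di, eg, eh, ei, fg, fh, fi, fj, gh, gi, hj, ij
  2-simplices (20): abd, abj, ace, acj, adi, aeg, agi, bdf, bfg, bgh, bhj, cei, cij, deh, dei, dfh, egh, fgi, fhj, fij

Hence C_0 ≅ Z^10, C_1 ≅ Z^30, C_2 ≅ Z^20.

∂_1: C_1 → C_0 maps an edge to its endpoints' difference, ∂[p,q] = q − p. For instance
  ∂ei = i − e.
This gives a 10×30 integer matrix of rank 9; reducing to Smith normal form yields diagonal entries (1,1,1,1,1,1,1,1,1).

The boundary map ∂_2: C_2 → C_1 acts by ∂[p,q,r] = [q,r] − [p,r] + [p,q]. For instance
  ∂dfh = fh − dh + df,
  ∂dei = ei − di + de.
The 30×20 boundary matrix has rank 20 and Smith normal form diag(1,1,1,1,1,1,1,1,1,1,1,1,1,1,1,1,1,1,1,2).

From H_k ≅ ker(∂_k) / im(∂_{k+1}) we obtain:

  H_1: rank ker ∂_1 − rank ∂_2 = (30 − 9) − 20 = 1, and ∂_2 has invariant factor 2 > 1, so H_1 ≅ Z ⊕ Z/2.

H_1 ≅ Z ⊕ Z/2.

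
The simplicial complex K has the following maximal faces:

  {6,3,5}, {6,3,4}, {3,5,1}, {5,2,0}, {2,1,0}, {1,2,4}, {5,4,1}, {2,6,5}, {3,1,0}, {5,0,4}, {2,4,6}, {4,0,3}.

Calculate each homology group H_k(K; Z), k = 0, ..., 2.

Fix the vertex order 0 < 1 < 2 < 3 < 4 < 5 < 6 and write every simplex with vertices in increasing order. Then dim K = 2 and the simplices of K are:

  0-simplices (7): [0], [1], [2], [3], [4], [5], [6]
  1-simplices (18): [0,1], [0,2], [0,3], [0,4], [0,5], [1,2], [1,3], [1,4], [1,5], [2,4], [2,5], [2,6], [3,4], [3,5], [3,6], [4,5], [4,6], [5,6]
  2-simplices (12): [0,1,2], [0,1,3], [0,2,5], [0,3,4], [0,4,5], [1,2,4], [1,3,5], [1,4,5], [2,4,6], [2,5,6], [3,4,6], [3,5,6]

so the chain groups are C_0 ≅ Z^7, C_1 ≅ Z^18, C_2 ≅ Z^12.

∂_1: C_1 → C_0 is given by ∂[p,q] = [q] − [p]. For instance
  ∂[1,4] = [4] − [1].
This gives a 7×18 integer matrix of rank 6; reducing to Smith normal form yields diagonal entries (1,1,1,1,1,1).

The boundary map ∂_2: C_2 → C_1 sends each 2-simplex [p,q,r] to [q,r] − [p,r] + [p,q]. For instance
  ∂[3,5,6] = [5,6] − [3,6] + [3,5],
  ∂[0,2,5] = [2,5] − [0,5] + [0,2].
This gives a 18×12 integer matrix of rank 12; reducing to Smith normal form yields diagonal entries (1,1,1,1,1,1,1,1,1,1,1,2).

Now H_k = ker ∂_k / im ∂_{k+1}, so:

  H_0: rank C_0 − rank ∂_1 = 7 − 6 = 1, and the invariant factors of ∂_1 are all 1, so H_0 = Z.
  H_1: rank ker ∂_1 − rank ∂_2 = (18 − 6) − 12 = 0, and ∂_2 has invariant factor 2 > 1, so H_1 = Z/2.
  H_2: rank ker ∂_2 − rank ∂_3 = (12 − 12) − 0 = 0, and there is no ∂_3, so H_2 = 0.

H_0 = Z,  H_1 = Z/2,  H_2 = 0.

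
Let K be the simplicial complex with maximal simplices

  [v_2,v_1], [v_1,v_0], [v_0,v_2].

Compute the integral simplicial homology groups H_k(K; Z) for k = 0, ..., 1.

Take the total order v_0 < v_1 < v_2 on the vertex set. Then K (dimension 1) consists of the simplices:

  0-simplices (3): [v_0], [v_1], [v_2]
  1-simplices (3): [v_0,v_1], [v_0,v_2], [v_1,v_2]

Hence C_0 ≅ Z^3, C_1 ≅ Z^3.

The boundary map ∂_1: C_1 → C_0 maps an edge to its endpoints' difference, ∂[p,q] = q − p.
The resulting 3×3 matrix has rank 2, and its Smith normal form has invariant factors (1,1).

From H_k ≅ ker(∂_k) / im(∂_{k+1}) we obtain:

  H_0: rank C_0 − rank ∂_1 = 3 − 2 = 1, and the invariant factors of ∂_1 are all 1, so H_0 ≅ Z.
  H_1: rank ker ∂_1 − rank ∂_2 = (3 − 2) − 0 = 1, and there is no ∂_2, so H_1 ≅ Z.

As a check, the Euler characteristic is 3 − 3 = 0, which agrees with 1 − 1 = 0.

H_0 ≅ Z,  H_1 ≅ Z.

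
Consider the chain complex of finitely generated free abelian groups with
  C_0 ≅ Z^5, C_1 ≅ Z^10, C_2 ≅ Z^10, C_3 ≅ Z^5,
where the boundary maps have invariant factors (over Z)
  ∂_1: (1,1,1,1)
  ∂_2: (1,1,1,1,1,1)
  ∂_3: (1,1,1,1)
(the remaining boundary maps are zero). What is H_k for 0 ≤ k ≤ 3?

H_0 = Z,  H_1 = 0,  H_2 = 0,  H_3 = Z.

H_0: b_0 = 5 − 0 − 4 = 1; torsion from ∂_1 factors > 1: none. So H_0 = Z.
H_1: b_1 = 10 − 4 − 6 = 0; torsion from ∂_2 factors > 1: none. So H_1 = 0.
H_2: b_2 = 10 − 6 − 4 = 0; torsion from ∂_3 factors > 1: none. So H_2 = 0.
H_3: b_3 = 5 − 4 − 0 = 1; torsion from ∂_4 factors > 1: none. So H_3 = Z.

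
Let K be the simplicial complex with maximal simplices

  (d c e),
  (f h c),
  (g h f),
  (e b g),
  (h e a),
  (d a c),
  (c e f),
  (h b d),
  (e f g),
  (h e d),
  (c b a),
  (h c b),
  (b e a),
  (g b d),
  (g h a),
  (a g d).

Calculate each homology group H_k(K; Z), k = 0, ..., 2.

H_0 = Z,  H_1 = Z^2,  H_2 = Z.

Fix the vertex order a < b < c < d < e < f < g < h and write every simplex with vertices in increasing order. Then dim K = 2 and the simplices of K are:

  0-simplices (8): a, b, c, d, e, f, g, h
  1-simplices (24): ab, ac, ad, ae, ag, ah, bc, bd, be, bg, bh, cd, ce, cf, ch, de, dg, dh, ef, eg, eh, fg, fh, gh
  2-simplices (16): abc, abe, acd, adg, aeh, agh, bch, bdg, bdh, beg, cde, cef, cfh, deh, efg, fgh

giving chain groups C_0 ≅ Z^8, C_1 ≅ Z^24, C_2 ≅ Z^16.

The boundary map ∂_1: C_1 → C_0 maps an edge to its endpoints' difference, ∂[p,q] = q − p.
The 8×24 boundary matrix has rank 7 and Smith normal form diag(1,1,1,1,1,1,1).

The boundary map ∂_2: C_2 → C_1 maps a triangle to the signed sum of its edges. For instance
  ∂cfh = fh − ch + cf,
  ∂bdh = dh − bh + bd.
The resulting 24×16 matrix has rank 15, and its Smith normal form has invariant factors (1,1,1,1,1,1,1,1,1,1,1,1,1,1,1).

Reading off H_k = ker ∂_k / im ∂_{k+1}:

  H_0: rank C_0 − rank ∂_1 = 8 − 7 = 1, and the invariant factors of ∂_1 are all 1, so H_0 = Z.
  H_1: rank ker ∂_1 − rank ∂_2 = (24 − 7) − 15 = 2, and the invariant factors of ∂_2 are all 1, so H_1 = Z^2.
  H_2: rank ker ∂_2 − rank ∂_3 = (16 − 15) − 0 = 1, and there is no ∂_3, so H_2 = Z.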